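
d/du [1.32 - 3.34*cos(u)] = 3.34*sin(u)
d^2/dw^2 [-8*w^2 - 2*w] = -16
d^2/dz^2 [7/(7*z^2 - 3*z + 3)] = 14*(-49*z^2 + 21*z + (14*z - 3)^2 - 21)/(7*z^2 - 3*z + 3)^3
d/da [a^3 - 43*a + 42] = 3*a^2 - 43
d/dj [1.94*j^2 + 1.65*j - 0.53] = 3.88*j + 1.65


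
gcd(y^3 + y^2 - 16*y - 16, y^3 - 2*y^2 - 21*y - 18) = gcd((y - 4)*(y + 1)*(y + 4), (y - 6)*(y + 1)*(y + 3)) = y + 1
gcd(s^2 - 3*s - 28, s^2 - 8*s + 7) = s - 7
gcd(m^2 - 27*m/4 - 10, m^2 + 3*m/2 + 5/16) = m + 5/4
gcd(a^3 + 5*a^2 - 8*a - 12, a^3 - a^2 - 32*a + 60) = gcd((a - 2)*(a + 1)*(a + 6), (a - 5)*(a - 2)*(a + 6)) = a^2 + 4*a - 12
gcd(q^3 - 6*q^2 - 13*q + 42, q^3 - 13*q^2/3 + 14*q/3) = q - 2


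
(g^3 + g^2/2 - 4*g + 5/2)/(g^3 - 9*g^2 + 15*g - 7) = (g + 5/2)/(g - 7)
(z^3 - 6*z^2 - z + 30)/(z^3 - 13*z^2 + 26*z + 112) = (z^2 - 8*z + 15)/(z^2 - 15*z + 56)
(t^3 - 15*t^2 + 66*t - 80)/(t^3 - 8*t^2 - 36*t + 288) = (t^2 - 7*t + 10)/(t^2 - 36)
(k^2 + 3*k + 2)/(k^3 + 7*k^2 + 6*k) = (k + 2)/(k*(k + 6))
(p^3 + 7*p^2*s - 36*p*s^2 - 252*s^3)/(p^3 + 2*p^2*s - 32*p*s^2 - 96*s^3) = (p^2 + 13*p*s + 42*s^2)/(p^2 + 8*p*s + 16*s^2)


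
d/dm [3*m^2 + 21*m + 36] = 6*m + 21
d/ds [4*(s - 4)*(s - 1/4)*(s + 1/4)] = 12*s^2 - 32*s - 1/4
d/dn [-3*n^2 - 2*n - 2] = -6*n - 2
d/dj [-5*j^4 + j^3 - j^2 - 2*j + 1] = -20*j^3 + 3*j^2 - 2*j - 2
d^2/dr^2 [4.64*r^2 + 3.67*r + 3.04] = 9.28000000000000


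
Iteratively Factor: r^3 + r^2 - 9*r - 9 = (r + 1)*(r^2 - 9) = (r + 1)*(r + 3)*(r - 3)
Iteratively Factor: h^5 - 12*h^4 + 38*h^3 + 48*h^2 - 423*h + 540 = (h + 3)*(h^4 - 15*h^3 + 83*h^2 - 201*h + 180) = (h - 5)*(h + 3)*(h^3 - 10*h^2 + 33*h - 36) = (h - 5)*(h - 3)*(h + 3)*(h^2 - 7*h + 12) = (h - 5)*(h - 4)*(h - 3)*(h + 3)*(h - 3)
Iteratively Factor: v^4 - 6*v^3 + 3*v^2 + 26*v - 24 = (v - 3)*(v^3 - 3*v^2 - 6*v + 8) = (v - 4)*(v - 3)*(v^2 + v - 2) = (v - 4)*(v - 3)*(v + 2)*(v - 1)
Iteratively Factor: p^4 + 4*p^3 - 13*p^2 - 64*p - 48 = (p + 4)*(p^3 - 13*p - 12) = (p + 1)*(p + 4)*(p^2 - p - 12) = (p + 1)*(p + 3)*(p + 4)*(p - 4)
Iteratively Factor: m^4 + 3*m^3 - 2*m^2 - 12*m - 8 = (m + 2)*(m^3 + m^2 - 4*m - 4) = (m - 2)*(m + 2)*(m^2 + 3*m + 2) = (m - 2)*(m + 2)^2*(m + 1)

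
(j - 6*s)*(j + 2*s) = j^2 - 4*j*s - 12*s^2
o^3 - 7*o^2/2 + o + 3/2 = (o - 3)*(o - 1)*(o + 1/2)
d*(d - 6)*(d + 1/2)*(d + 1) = d^4 - 9*d^3/2 - 17*d^2/2 - 3*d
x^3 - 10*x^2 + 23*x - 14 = (x - 7)*(x - 2)*(x - 1)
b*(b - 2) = b^2 - 2*b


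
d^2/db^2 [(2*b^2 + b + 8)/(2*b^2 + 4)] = (b^3 + 12*b^2 - 6*b - 8)/(b^6 + 6*b^4 + 12*b^2 + 8)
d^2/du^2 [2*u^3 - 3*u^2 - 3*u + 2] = 12*u - 6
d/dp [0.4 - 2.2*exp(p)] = -2.2*exp(p)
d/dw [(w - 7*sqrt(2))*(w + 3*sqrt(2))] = 2*w - 4*sqrt(2)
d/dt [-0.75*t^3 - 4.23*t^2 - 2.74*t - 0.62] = -2.25*t^2 - 8.46*t - 2.74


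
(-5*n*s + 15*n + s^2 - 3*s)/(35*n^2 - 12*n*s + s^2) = (s - 3)/(-7*n + s)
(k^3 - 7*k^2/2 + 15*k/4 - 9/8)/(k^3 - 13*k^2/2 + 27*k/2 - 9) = (k^2 - 2*k + 3/4)/(k^2 - 5*k + 6)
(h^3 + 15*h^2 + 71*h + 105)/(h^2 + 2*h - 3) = (h^2 + 12*h + 35)/(h - 1)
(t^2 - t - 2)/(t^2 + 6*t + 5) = (t - 2)/(t + 5)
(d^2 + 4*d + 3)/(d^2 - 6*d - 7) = (d + 3)/(d - 7)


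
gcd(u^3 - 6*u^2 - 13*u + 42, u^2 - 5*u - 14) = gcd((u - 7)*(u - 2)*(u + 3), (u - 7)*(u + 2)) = u - 7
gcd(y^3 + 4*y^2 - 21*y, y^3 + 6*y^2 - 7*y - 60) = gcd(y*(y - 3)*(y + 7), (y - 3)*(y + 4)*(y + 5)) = y - 3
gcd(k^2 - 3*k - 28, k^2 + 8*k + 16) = k + 4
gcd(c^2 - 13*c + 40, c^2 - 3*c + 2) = 1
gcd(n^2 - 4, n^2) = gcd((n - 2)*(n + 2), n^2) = 1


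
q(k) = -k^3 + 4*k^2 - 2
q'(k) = -3*k^2 + 8*k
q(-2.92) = 57.00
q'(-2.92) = -48.94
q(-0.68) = 0.16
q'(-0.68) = -6.83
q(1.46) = 3.41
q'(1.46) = 5.29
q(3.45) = 4.55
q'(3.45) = -8.11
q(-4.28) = 149.68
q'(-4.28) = -89.20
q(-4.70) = 190.18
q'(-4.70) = -103.87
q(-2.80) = 51.31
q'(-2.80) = -45.92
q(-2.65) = 44.70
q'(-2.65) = -42.27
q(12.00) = -1154.00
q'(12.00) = -336.00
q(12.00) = -1154.00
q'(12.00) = -336.00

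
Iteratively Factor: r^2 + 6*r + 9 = (r + 3)*(r + 3)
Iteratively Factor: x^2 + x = (x + 1)*(x)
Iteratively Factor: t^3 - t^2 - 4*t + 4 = (t + 2)*(t^2 - 3*t + 2) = (t - 1)*(t + 2)*(t - 2)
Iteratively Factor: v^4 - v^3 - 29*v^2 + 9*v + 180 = (v + 4)*(v^3 - 5*v^2 - 9*v + 45) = (v + 3)*(v + 4)*(v^2 - 8*v + 15) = (v - 5)*(v + 3)*(v + 4)*(v - 3)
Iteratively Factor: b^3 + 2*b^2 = (b)*(b^2 + 2*b) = b*(b + 2)*(b)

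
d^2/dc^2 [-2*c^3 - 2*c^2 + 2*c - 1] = -12*c - 4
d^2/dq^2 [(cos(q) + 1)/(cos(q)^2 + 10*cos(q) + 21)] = (-9*(1 - cos(2*q))^2*cos(q)/4 + 3*(1 - cos(2*q))^2/2 - 223*cos(q) + 106*cos(2*q) + 45*cos(3*q)/2 + cos(5*q)/2 - 162)/((cos(q) + 3)^3*(cos(q) + 7)^3)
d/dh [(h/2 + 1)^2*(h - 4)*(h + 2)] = (h - 5/2)*(h + 2)^2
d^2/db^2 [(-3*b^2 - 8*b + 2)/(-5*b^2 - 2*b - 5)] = 2*(170*b^3 - 375*b^2 - 660*b + 37)/(125*b^6 + 150*b^5 + 435*b^4 + 308*b^3 + 435*b^2 + 150*b + 125)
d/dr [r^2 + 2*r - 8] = 2*r + 2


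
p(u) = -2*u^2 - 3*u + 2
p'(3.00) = -15.00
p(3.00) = -25.00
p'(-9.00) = 33.00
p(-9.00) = -133.00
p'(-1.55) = 3.20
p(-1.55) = 1.84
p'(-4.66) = 15.64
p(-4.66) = -27.45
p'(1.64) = -9.56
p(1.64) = -8.30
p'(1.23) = -7.92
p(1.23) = -4.72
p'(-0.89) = 0.56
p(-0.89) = 3.09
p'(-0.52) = -0.92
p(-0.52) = 3.02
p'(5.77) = -26.08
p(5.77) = -81.90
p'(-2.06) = 5.24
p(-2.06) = -0.31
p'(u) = -4*u - 3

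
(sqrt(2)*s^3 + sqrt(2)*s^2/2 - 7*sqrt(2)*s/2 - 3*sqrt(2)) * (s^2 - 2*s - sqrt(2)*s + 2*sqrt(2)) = sqrt(2)*s^5 - 3*sqrt(2)*s^4/2 - 2*s^4 - 9*sqrt(2)*s^3/2 + 3*s^3 + 4*sqrt(2)*s^2 + 9*s^2 - 8*s + 6*sqrt(2)*s - 12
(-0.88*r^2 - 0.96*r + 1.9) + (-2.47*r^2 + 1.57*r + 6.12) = -3.35*r^2 + 0.61*r + 8.02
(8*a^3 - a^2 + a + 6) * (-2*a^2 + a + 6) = -16*a^5 + 10*a^4 + 45*a^3 - 17*a^2 + 12*a + 36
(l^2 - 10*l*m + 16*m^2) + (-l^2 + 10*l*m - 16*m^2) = 0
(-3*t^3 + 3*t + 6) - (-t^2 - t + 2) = -3*t^3 + t^2 + 4*t + 4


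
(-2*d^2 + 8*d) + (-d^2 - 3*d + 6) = -3*d^2 + 5*d + 6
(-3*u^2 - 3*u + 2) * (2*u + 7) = -6*u^3 - 27*u^2 - 17*u + 14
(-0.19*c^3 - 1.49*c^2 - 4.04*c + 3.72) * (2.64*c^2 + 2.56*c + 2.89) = -0.5016*c^5 - 4.42*c^4 - 15.0291*c^3 - 4.8277*c^2 - 2.1524*c + 10.7508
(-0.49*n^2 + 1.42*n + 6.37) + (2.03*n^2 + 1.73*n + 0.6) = 1.54*n^2 + 3.15*n + 6.97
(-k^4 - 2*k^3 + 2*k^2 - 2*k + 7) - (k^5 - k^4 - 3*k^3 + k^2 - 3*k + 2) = -k^5 + k^3 + k^2 + k + 5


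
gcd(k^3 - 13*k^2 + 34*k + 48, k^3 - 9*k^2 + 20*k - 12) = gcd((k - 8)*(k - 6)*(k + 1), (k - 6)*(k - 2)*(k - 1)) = k - 6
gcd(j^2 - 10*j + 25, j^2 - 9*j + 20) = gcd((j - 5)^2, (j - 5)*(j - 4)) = j - 5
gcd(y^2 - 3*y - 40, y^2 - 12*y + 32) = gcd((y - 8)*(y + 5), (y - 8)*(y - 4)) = y - 8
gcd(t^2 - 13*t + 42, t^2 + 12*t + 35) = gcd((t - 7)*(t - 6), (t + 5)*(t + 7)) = 1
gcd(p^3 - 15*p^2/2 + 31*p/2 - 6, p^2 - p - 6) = p - 3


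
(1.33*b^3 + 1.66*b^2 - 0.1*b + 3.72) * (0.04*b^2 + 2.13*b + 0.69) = 0.0532*b^5 + 2.8993*b^4 + 4.4495*b^3 + 1.0812*b^2 + 7.8546*b + 2.5668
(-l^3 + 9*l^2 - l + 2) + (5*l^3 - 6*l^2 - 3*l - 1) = 4*l^3 + 3*l^2 - 4*l + 1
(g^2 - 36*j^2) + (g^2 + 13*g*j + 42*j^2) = 2*g^2 + 13*g*j + 6*j^2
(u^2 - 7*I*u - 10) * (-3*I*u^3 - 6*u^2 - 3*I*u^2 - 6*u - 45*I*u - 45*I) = -3*I*u^5 - 27*u^4 - 3*I*u^4 - 27*u^3 + 27*I*u^3 - 255*u^2 + 27*I*u^2 - 255*u + 450*I*u + 450*I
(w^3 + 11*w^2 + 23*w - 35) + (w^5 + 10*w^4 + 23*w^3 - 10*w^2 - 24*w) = w^5 + 10*w^4 + 24*w^3 + w^2 - w - 35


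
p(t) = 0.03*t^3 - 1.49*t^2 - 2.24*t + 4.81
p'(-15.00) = 62.71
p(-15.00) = -398.09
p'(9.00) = -21.77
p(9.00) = -114.17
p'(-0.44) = -0.91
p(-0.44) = 5.50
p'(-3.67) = 9.91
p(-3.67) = -8.52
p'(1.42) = -6.29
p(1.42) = -1.29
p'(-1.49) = 2.40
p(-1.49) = 4.74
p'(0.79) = -4.54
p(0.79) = 2.13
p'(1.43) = -6.32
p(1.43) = -1.35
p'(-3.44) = 9.08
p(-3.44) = -6.34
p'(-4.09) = 11.45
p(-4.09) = -13.01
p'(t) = 0.09*t^2 - 2.98*t - 2.24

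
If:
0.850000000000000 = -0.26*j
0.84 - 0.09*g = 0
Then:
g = 9.33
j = -3.27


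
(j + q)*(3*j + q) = 3*j^2 + 4*j*q + q^2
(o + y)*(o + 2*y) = o^2 + 3*o*y + 2*y^2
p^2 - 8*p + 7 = (p - 7)*(p - 1)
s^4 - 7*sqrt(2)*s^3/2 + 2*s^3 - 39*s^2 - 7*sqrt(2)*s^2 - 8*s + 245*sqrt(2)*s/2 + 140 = (s - 5)*(s + 7)*(s - 4*sqrt(2))*(s + sqrt(2)/2)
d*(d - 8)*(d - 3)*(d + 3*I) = d^4 - 11*d^3 + 3*I*d^3 + 24*d^2 - 33*I*d^2 + 72*I*d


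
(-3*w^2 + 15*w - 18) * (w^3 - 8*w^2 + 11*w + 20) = -3*w^5 + 39*w^4 - 171*w^3 + 249*w^2 + 102*w - 360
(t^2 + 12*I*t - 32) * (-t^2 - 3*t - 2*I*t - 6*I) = -t^4 - 3*t^3 - 14*I*t^3 + 56*t^2 - 42*I*t^2 + 168*t + 64*I*t + 192*I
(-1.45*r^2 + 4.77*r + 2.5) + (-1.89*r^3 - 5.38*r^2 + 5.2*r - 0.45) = -1.89*r^3 - 6.83*r^2 + 9.97*r + 2.05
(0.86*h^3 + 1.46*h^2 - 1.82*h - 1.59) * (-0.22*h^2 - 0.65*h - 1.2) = -0.1892*h^5 - 0.8802*h^4 - 1.5806*h^3 - 0.2192*h^2 + 3.2175*h + 1.908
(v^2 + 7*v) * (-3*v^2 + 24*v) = -3*v^4 + 3*v^3 + 168*v^2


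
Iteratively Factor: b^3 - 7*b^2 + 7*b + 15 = (b + 1)*(b^2 - 8*b + 15) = (b - 5)*(b + 1)*(b - 3)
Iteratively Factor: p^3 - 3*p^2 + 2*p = (p - 2)*(p^2 - p) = (p - 2)*(p - 1)*(p)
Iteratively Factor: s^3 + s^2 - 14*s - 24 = (s + 3)*(s^2 - 2*s - 8) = (s + 2)*(s + 3)*(s - 4)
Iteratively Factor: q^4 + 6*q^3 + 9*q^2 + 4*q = (q + 4)*(q^3 + 2*q^2 + q) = (q + 1)*(q + 4)*(q^2 + q) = q*(q + 1)*(q + 4)*(q + 1)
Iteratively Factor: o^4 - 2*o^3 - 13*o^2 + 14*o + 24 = (o + 1)*(o^3 - 3*o^2 - 10*o + 24) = (o - 4)*(o + 1)*(o^2 + o - 6) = (o - 4)*(o - 2)*(o + 1)*(o + 3)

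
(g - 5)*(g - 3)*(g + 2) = g^3 - 6*g^2 - g + 30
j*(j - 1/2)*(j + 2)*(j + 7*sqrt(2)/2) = j^4 + 3*j^3/2 + 7*sqrt(2)*j^3/2 - j^2 + 21*sqrt(2)*j^2/4 - 7*sqrt(2)*j/2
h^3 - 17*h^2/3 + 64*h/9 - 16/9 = (h - 4)*(h - 4/3)*(h - 1/3)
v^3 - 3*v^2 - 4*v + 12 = (v - 3)*(v - 2)*(v + 2)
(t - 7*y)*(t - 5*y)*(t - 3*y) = t^3 - 15*t^2*y + 71*t*y^2 - 105*y^3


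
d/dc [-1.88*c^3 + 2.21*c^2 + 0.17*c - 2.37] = -5.64*c^2 + 4.42*c + 0.17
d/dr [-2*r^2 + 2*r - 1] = 2 - 4*r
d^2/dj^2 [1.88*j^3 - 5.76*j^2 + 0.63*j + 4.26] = 11.28*j - 11.52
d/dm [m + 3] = 1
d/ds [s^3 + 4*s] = 3*s^2 + 4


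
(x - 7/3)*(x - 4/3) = x^2 - 11*x/3 + 28/9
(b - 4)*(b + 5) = b^2 + b - 20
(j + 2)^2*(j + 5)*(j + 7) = j^4 + 16*j^3 + 87*j^2 + 188*j + 140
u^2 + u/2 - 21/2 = (u - 3)*(u + 7/2)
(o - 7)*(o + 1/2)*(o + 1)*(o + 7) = o^4 + 3*o^3/2 - 97*o^2/2 - 147*o/2 - 49/2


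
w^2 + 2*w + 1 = (w + 1)^2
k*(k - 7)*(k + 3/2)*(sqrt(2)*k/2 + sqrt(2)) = sqrt(2)*k^4/2 - 7*sqrt(2)*k^3/4 - 43*sqrt(2)*k^2/4 - 21*sqrt(2)*k/2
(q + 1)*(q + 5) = q^2 + 6*q + 5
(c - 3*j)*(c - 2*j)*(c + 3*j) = c^3 - 2*c^2*j - 9*c*j^2 + 18*j^3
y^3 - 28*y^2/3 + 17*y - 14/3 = (y - 7)*(y - 2)*(y - 1/3)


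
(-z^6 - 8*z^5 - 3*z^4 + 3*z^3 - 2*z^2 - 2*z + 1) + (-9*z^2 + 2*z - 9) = -z^6 - 8*z^5 - 3*z^4 + 3*z^3 - 11*z^2 - 8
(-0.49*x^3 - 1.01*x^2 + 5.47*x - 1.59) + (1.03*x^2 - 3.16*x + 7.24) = -0.49*x^3 + 0.02*x^2 + 2.31*x + 5.65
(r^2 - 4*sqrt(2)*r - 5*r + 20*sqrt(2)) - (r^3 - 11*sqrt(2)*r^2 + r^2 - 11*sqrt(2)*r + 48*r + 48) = -r^3 + 11*sqrt(2)*r^2 - 53*r + 7*sqrt(2)*r - 48 + 20*sqrt(2)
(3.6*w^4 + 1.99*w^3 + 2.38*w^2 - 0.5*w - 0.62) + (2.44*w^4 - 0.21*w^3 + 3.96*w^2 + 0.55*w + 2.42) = 6.04*w^4 + 1.78*w^3 + 6.34*w^2 + 0.05*w + 1.8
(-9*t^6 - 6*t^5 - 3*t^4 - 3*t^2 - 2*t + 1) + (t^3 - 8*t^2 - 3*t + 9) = -9*t^6 - 6*t^5 - 3*t^4 + t^3 - 11*t^2 - 5*t + 10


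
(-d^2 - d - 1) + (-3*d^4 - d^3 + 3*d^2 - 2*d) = -3*d^4 - d^3 + 2*d^2 - 3*d - 1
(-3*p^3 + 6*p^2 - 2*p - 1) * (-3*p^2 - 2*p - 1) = 9*p^5 - 12*p^4 - 3*p^3 + p^2 + 4*p + 1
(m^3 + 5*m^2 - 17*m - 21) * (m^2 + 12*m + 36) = m^5 + 17*m^4 + 79*m^3 - 45*m^2 - 864*m - 756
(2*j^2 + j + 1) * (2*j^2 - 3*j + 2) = 4*j^4 - 4*j^3 + 3*j^2 - j + 2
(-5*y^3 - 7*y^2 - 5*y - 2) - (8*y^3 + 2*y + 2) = -13*y^3 - 7*y^2 - 7*y - 4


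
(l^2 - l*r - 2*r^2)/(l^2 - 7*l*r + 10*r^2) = (-l - r)/(-l + 5*r)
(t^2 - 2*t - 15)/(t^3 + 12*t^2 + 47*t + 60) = (t - 5)/(t^2 + 9*t + 20)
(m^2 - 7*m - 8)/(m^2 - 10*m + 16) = (m + 1)/(m - 2)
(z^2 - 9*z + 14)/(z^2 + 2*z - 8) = (z - 7)/(z + 4)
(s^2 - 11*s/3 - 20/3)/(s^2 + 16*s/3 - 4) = (3*s^2 - 11*s - 20)/(3*s^2 + 16*s - 12)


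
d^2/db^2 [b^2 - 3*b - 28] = 2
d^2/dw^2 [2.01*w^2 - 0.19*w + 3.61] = 4.02000000000000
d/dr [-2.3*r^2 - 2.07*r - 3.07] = -4.6*r - 2.07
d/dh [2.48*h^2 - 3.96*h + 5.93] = 4.96*h - 3.96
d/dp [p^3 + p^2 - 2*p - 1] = 3*p^2 + 2*p - 2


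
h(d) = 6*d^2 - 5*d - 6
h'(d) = 12*d - 5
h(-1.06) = 6.04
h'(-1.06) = -17.72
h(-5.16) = 179.55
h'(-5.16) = -66.92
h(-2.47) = 42.96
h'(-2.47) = -34.64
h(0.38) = -7.03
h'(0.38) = -0.44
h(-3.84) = 101.67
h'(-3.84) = -51.08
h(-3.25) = 73.62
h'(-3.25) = -44.00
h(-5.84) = 227.83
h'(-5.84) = -75.08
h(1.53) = 0.40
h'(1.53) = 13.36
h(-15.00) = 1419.00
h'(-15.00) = -185.00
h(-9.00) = 525.00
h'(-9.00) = -113.00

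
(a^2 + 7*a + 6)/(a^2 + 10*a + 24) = (a + 1)/(a + 4)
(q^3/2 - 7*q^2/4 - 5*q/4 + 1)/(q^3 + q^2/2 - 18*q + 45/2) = (2*q^3 - 7*q^2 - 5*q + 4)/(2*(2*q^3 + q^2 - 36*q + 45))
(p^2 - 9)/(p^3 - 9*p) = 1/p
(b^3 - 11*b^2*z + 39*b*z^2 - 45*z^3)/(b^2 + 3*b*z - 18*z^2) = (b^2 - 8*b*z + 15*z^2)/(b + 6*z)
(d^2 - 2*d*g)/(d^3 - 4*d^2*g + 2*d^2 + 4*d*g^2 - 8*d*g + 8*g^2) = d/(d^2 - 2*d*g + 2*d - 4*g)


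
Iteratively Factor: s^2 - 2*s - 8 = (s - 4)*(s + 2)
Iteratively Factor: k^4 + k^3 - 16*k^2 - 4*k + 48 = (k - 3)*(k^3 + 4*k^2 - 4*k - 16) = (k - 3)*(k + 4)*(k^2 - 4) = (k - 3)*(k + 2)*(k + 4)*(k - 2)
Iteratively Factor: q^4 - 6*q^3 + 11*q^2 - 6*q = (q)*(q^3 - 6*q^2 + 11*q - 6) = q*(q - 2)*(q^2 - 4*q + 3) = q*(q - 3)*(q - 2)*(q - 1)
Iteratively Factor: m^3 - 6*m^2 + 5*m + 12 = (m + 1)*(m^2 - 7*m + 12) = (m - 4)*(m + 1)*(m - 3)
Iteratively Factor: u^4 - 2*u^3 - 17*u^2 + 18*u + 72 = (u + 3)*(u^3 - 5*u^2 - 2*u + 24) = (u - 4)*(u + 3)*(u^2 - u - 6) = (u - 4)*(u - 3)*(u + 3)*(u + 2)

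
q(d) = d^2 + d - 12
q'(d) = 2*d + 1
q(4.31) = 10.89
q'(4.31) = 9.62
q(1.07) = -9.79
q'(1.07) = 3.14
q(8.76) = 73.50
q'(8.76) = 18.52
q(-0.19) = -12.15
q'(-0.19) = 0.62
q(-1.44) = -11.37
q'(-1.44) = -1.88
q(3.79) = 6.15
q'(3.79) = 8.58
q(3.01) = 0.07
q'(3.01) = 7.02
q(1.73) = -7.28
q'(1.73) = 4.46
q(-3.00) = -6.00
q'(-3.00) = -5.00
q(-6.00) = 18.00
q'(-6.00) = -11.00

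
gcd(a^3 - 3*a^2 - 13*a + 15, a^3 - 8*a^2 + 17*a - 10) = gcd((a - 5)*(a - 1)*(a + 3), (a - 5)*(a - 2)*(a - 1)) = a^2 - 6*a + 5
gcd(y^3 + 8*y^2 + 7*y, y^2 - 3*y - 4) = y + 1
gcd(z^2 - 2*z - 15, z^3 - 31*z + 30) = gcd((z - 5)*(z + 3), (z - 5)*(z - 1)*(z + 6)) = z - 5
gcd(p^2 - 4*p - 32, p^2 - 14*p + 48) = p - 8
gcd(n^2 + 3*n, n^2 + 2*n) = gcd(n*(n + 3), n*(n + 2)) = n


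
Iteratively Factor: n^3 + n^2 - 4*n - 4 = (n - 2)*(n^2 + 3*n + 2) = (n - 2)*(n + 1)*(n + 2)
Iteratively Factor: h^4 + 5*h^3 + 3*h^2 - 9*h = (h + 3)*(h^3 + 2*h^2 - 3*h) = (h + 3)^2*(h^2 - h) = (h - 1)*(h + 3)^2*(h)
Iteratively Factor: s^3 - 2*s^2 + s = (s)*(s^2 - 2*s + 1) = s*(s - 1)*(s - 1)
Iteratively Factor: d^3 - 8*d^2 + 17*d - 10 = (d - 5)*(d^2 - 3*d + 2) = (d - 5)*(d - 1)*(d - 2)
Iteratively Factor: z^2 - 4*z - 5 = (z - 5)*(z + 1)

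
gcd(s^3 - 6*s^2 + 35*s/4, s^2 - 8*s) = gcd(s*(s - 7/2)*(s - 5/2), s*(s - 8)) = s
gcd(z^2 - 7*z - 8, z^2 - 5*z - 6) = z + 1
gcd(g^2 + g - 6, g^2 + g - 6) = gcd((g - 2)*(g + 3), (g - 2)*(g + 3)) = g^2 + g - 6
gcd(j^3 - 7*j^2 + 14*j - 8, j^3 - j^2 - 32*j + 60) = j - 2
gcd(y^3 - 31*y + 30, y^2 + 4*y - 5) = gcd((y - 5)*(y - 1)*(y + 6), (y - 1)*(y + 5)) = y - 1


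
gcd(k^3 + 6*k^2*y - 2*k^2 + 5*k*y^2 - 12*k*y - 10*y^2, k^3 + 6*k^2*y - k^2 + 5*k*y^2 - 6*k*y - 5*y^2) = k^2 + 6*k*y + 5*y^2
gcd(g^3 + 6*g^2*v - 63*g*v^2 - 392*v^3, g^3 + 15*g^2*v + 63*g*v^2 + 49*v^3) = g^2 + 14*g*v + 49*v^2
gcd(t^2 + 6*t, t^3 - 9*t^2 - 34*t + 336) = t + 6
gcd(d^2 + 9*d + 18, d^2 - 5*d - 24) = d + 3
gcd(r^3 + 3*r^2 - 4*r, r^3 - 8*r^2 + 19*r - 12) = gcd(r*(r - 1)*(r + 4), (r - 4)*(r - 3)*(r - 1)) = r - 1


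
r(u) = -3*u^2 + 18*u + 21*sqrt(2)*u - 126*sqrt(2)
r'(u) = -6*u + 18 + 21*sqrt(2)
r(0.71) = -145.84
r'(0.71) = 43.44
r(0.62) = -149.77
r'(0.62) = 43.98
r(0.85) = -139.81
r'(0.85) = 42.60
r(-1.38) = -249.73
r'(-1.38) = 55.98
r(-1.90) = -279.65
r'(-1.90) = 59.10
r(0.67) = -147.58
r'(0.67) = 43.68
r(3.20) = -56.28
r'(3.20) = 28.50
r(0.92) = -136.85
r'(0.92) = 42.18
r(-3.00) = -348.29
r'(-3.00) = 65.70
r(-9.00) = -850.48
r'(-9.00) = 101.70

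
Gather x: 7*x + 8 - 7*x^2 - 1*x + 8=-7*x^2 + 6*x + 16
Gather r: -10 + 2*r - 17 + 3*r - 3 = 5*r - 30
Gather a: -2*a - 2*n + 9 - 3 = -2*a - 2*n + 6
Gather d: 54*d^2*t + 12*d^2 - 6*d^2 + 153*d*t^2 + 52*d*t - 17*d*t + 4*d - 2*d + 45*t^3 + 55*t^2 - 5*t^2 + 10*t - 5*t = d^2*(54*t + 6) + d*(153*t^2 + 35*t + 2) + 45*t^3 + 50*t^2 + 5*t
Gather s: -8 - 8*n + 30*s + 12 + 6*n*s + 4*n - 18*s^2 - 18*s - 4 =-4*n - 18*s^2 + s*(6*n + 12)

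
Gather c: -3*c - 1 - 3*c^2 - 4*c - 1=-3*c^2 - 7*c - 2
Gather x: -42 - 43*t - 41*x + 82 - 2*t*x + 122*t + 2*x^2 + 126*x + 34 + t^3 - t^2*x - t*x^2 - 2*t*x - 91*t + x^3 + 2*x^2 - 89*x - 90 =t^3 - 12*t + x^3 + x^2*(4 - t) + x*(-t^2 - 4*t - 4) - 16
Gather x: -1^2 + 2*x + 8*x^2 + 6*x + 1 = 8*x^2 + 8*x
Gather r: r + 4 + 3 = r + 7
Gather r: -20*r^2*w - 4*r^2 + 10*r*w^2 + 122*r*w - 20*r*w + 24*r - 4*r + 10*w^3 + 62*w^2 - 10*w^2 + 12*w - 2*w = r^2*(-20*w - 4) + r*(10*w^2 + 102*w + 20) + 10*w^3 + 52*w^2 + 10*w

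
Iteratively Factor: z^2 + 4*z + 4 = (z + 2)*(z + 2)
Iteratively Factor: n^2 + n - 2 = (n + 2)*(n - 1)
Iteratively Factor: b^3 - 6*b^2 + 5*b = (b - 5)*(b^2 - b) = (b - 5)*(b - 1)*(b)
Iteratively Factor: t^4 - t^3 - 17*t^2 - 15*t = (t - 5)*(t^3 + 4*t^2 + 3*t) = (t - 5)*(t + 1)*(t^2 + 3*t) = t*(t - 5)*(t + 1)*(t + 3)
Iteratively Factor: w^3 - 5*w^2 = (w)*(w^2 - 5*w) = w*(w - 5)*(w)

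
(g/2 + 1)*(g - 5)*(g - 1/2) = g^3/2 - 7*g^2/4 - 17*g/4 + 5/2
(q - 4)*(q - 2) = q^2 - 6*q + 8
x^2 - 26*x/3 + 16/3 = (x - 8)*(x - 2/3)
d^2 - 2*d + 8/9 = (d - 4/3)*(d - 2/3)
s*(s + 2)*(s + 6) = s^3 + 8*s^2 + 12*s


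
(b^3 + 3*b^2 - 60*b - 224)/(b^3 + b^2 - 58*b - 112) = (b + 4)/(b + 2)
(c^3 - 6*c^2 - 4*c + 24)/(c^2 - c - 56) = (-c^3 + 6*c^2 + 4*c - 24)/(-c^2 + c + 56)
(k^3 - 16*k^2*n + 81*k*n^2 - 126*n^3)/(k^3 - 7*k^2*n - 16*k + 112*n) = (k^2 - 9*k*n + 18*n^2)/(k^2 - 16)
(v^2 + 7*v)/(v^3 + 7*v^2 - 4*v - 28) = v/(v^2 - 4)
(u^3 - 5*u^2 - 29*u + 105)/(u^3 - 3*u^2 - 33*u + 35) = (u - 3)/(u - 1)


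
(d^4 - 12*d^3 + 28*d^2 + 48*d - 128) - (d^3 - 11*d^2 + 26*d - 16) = d^4 - 13*d^3 + 39*d^2 + 22*d - 112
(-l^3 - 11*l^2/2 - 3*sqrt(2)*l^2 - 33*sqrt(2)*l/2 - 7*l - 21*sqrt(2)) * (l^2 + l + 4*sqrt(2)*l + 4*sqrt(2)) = -l^5 - 7*sqrt(2)*l^4 - 13*l^4/2 - 91*sqrt(2)*l^3/2 - 73*l^3/2 - 163*l^2 - 175*sqrt(2)*l^2/2 - 300*l - 49*sqrt(2)*l - 168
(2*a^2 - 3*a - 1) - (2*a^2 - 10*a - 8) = 7*a + 7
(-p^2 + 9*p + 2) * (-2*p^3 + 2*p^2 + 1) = 2*p^5 - 20*p^4 + 14*p^3 + 3*p^2 + 9*p + 2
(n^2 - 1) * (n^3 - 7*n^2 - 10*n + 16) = n^5 - 7*n^4 - 11*n^3 + 23*n^2 + 10*n - 16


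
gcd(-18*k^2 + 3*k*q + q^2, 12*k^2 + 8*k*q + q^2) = 6*k + q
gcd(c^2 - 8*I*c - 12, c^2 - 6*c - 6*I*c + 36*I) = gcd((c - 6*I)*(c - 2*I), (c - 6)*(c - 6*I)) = c - 6*I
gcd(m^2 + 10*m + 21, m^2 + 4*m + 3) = m + 3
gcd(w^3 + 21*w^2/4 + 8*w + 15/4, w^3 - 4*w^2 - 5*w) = w + 1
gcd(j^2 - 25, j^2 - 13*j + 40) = j - 5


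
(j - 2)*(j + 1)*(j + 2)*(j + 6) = j^4 + 7*j^3 + 2*j^2 - 28*j - 24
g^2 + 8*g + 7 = (g + 1)*(g + 7)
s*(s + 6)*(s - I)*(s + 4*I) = s^4 + 6*s^3 + 3*I*s^3 + 4*s^2 + 18*I*s^2 + 24*s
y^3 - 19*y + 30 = (y - 3)*(y - 2)*(y + 5)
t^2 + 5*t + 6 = (t + 2)*(t + 3)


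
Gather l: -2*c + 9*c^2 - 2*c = 9*c^2 - 4*c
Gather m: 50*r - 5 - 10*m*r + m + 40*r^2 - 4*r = m*(1 - 10*r) + 40*r^2 + 46*r - 5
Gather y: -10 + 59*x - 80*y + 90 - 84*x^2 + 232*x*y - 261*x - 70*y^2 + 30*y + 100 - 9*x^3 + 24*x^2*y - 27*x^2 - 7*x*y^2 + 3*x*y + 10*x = -9*x^3 - 111*x^2 - 192*x + y^2*(-7*x - 70) + y*(24*x^2 + 235*x - 50) + 180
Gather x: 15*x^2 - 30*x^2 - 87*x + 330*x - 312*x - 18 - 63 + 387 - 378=-15*x^2 - 69*x - 72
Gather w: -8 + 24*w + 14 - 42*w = 6 - 18*w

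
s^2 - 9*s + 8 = (s - 8)*(s - 1)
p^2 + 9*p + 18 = (p + 3)*(p + 6)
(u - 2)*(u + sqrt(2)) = u^2 - 2*u + sqrt(2)*u - 2*sqrt(2)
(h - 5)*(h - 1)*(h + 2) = h^3 - 4*h^2 - 7*h + 10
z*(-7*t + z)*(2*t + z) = -14*t^2*z - 5*t*z^2 + z^3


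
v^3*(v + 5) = v^4 + 5*v^3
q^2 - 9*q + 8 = (q - 8)*(q - 1)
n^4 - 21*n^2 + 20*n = n*(n - 4)*(n - 1)*(n + 5)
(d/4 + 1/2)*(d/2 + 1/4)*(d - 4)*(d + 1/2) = d^4/8 - d^3/8 - 39*d^2/32 - 17*d/16 - 1/4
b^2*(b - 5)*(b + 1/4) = b^4 - 19*b^3/4 - 5*b^2/4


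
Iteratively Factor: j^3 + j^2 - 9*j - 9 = (j + 1)*(j^2 - 9) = (j + 1)*(j + 3)*(j - 3)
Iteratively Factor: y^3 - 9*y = (y - 3)*(y^2 + 3*y) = (y - 3)*(y + 3)*(y)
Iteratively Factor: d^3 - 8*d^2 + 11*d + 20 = (d - 5)*(d^2 - 3*d - 4) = (d - 5)*(d - 4)*(d + 1)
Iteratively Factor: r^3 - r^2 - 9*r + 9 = (r + 3)*(r^2 - 4*r + 3) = (r - 3)*(r + 3)*(r - 1)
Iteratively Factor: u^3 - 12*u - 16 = (u - 4)*(u^2 + 4*u + 4) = (u - 4)*(u + 2)*(u + 2)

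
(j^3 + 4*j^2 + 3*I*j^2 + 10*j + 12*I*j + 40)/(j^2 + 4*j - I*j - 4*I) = (j^2 + 3*I*j + 10)/(j - I)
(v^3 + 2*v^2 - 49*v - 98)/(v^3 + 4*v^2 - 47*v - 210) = (v^2 + 9*v + 14)/(v^2 + 11*v + 30)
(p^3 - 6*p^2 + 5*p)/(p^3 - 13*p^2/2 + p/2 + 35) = 2*p*(p - 1)/(2*p^2 - 3*p - 14)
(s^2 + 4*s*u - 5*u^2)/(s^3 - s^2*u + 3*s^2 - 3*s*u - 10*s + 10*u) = (s + 5*u)/(s^2 + 3*s - 10)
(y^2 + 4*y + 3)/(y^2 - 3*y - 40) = (y^2 + 4*y + 3)/(y^2 - 3*y - 40)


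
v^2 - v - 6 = (v - 3)*(v + 2)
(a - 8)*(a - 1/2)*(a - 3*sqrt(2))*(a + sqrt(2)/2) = a^4 - 17*a^3/2 - 5*sqrt(2)*a^3/2 + a^2 + 85*sqrt(2)*a^2/4 - 10*sqrt(2)*a + 51*a/2 - 12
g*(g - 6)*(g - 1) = g^3 - 7*g^2 + 6*g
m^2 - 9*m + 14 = (m - 7)*(m - 2)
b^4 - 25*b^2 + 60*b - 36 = (b - 3)*(b - 2)*(b - 1)*(b + 6)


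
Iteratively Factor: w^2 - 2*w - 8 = (w - 4)*(w + 2)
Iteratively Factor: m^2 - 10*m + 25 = (m - 5)*(m - 5)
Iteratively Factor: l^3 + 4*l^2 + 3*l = (l + 1)*(l^2 + 3*l) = (l + 1)*(l + 3)*(l)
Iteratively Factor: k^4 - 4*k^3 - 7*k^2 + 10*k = (k - 1)*(k^3 - 3*k^2 - 10*k) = k*(k - 1)*(k^2 - 3*k - 10) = k*(k - 1)*(k + 2)*(k - 5)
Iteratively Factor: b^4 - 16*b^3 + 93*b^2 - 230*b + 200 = (b - 5)*(b^3 - 11*b^2 + 38*b - 40) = (b - 5)*(b - 2)*(b^2 - 9*b + 20) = (b - 5)*(b - 4)*(b - 2)*(b - 5)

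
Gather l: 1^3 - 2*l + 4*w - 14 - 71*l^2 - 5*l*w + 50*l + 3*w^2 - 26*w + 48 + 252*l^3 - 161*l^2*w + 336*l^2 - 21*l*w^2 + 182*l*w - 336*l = 252*l^3 + l^2*(265 - 161*w) + l*(-21*w^2 + 177*w - 288) + 3*w^2 - 22*w + 35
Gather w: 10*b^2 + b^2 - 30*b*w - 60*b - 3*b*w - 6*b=11*b^2 - 33*b*w - 66*b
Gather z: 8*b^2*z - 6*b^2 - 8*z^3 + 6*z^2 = 8*b^2*z - 6*b^2 - 8*z^3 + 6*z^2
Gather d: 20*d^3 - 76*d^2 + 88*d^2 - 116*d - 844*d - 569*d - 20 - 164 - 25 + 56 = 20*d^3 + 12*d^2 - 1529*d - 153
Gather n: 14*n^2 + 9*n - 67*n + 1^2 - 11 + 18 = 14*n^2 - 58*n + 8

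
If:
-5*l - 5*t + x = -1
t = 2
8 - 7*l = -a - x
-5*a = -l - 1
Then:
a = 19/9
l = 86/9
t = 2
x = 511/9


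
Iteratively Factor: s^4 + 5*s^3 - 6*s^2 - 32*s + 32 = (s - 2)*(s^3 + 7*s^2 + 8*s - 16) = (s - 2)*(s + 4)*(s^2 + 3*s - 4) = (s - 2)*(s - 1)*(s + 4)*(s + 4)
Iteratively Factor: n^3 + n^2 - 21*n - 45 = (n + 3)*(n^2 - 2*n - 15) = (n - 5)*(n + 3)*(n + 3)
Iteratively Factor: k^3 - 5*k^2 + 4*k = (k - 1)*(k^2 - 4*k) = (k - 4)*(k - 1)*(k)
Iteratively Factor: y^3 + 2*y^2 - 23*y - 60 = (y - 5)*(y^2 + 7*y + 12) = (y - 5)*(y + 4)*(y + 3)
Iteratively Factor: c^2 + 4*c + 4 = (c + 2)*(c + 2)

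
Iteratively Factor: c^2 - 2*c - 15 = (c + 3)*(c - 5)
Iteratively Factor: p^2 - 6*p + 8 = (p - 4)*(p - 2)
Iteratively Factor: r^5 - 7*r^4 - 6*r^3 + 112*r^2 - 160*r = (r - 4)*(r^4 - 3*r^3 - 18*r^2 + 40*r) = r*(r - 4)*(r^3 - 3*r^2 - 18*r + 40) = r*(r - 4)*(r - 2)*(r^2 - r - 20) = r*(r - 5)*(r - 4)*(r - 2)*(r + 4)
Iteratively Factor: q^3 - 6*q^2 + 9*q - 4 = (q - 1)*(q^2 - 5*q + 4) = (q - 1)^2*(q - 4)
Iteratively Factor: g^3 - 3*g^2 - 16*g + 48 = (g + 4)*(g^2 - 7*g + 12) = (g - 3)*(g + 4)*(g - 4)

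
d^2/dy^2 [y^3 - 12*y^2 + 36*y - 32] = 6*y - 24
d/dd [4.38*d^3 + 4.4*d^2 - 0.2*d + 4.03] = 13.14*d^2 + 8.8*d - 0.2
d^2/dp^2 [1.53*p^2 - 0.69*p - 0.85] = 3.06000000000000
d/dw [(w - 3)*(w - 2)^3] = (w - 2)^2*(4*w - 11)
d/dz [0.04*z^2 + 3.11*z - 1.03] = 0.08*z + 3.11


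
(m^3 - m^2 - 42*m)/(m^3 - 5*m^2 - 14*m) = (m + 6)/(m + 2)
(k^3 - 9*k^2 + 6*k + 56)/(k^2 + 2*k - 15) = (k^3 - 9*k^2 + 6*k + 56)/(k^2 + 2*k - 15)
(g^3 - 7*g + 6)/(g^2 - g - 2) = (g^2 + 2*g - 3)/(g + 1)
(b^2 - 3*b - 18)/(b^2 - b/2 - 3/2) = 2*(-b^2 + 3*b + 18)/(-2*b^2 + b + 3)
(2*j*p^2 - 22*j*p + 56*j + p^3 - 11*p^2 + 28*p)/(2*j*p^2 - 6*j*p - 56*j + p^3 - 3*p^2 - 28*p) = (p - 4)/(p + 4)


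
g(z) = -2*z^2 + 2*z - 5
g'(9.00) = -34.00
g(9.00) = -149.00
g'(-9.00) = 38.00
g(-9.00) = -185.00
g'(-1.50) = 8.00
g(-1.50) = -12.50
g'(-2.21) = 10.84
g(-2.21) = -19.19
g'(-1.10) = 6.40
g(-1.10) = -9.62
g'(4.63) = -16.52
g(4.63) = -38.61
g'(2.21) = -6.84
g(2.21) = -10.35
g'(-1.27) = 7.08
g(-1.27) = -10.77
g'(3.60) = -12.40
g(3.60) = -23.72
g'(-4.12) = 18.48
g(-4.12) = -47.19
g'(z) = 2 - 4*z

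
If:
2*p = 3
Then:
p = 3/2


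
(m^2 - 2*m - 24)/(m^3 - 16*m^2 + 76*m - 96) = (m + 4)/(m^2 - 10*m + 16)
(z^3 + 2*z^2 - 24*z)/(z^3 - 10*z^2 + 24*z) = (z + 6)/(z - 6)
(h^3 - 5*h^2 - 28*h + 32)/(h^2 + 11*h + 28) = (h^2 - 9*h + 8)/(h + 7)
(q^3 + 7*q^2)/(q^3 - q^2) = (q + 7)/(q - 1)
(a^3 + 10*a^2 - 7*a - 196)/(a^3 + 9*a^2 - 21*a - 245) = (a - 4)/(a - 5)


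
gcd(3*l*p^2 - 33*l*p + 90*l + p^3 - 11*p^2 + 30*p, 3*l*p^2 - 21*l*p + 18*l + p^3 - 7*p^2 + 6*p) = 3*l*p - 18*l + p^2 - 6*p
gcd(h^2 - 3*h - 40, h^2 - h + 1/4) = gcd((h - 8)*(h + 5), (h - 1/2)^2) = 1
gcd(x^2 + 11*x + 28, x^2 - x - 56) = x + 7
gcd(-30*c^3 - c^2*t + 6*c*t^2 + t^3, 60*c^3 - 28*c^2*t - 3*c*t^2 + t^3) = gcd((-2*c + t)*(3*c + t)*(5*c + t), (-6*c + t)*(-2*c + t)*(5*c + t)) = -10*c^2 + 3*c*t + t^2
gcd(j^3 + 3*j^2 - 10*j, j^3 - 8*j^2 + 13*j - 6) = 1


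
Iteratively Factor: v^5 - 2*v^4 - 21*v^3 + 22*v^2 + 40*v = (v + 1)*(v^4 - 3*v^3 - 18*v^2 + 40*v) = (v - 2)*(v + 1)*(v^3 - v^2 - 20*v) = (v - 5)*(v - 2)*(v + 1)*(v^2 + 4*v) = (v - 5)*(v - 2)*(v + 1)*(v + 4)*(v)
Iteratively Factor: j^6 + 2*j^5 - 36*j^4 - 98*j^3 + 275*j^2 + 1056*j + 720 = (j + 3)*(j^5 - j^4 - 33*j^3 + j^2 + 272*j + 240) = (j + 1)*(j + 3)*(j^4 - 2*j^3 - 31*j^2 + 32*j + 240) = (j + 1)*(j + 3)^2*(j^3 - 5*j^2 - 16*j + 80) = (j + 1)*(j + 3)^2*(j + 4)*(j^2 - 9*j + 20) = (j - 5)*(j + 1)*(j + 3)^2*(j + 4)*(j - 4)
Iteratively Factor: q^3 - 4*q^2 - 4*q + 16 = (q - 4)*(q^2 - 4) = (q - 4)*(q - 2)*(q + 2)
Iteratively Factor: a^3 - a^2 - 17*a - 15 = (a + 3)*(a^2 - 4*a - 5) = (a - 5)*(a + 3)*(a + 1)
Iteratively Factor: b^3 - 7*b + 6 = (b - 1)*(b^2 + b - 6) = (b - 1)*(b + 3)*(b - 2)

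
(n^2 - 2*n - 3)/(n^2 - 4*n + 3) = (n + 1)/(n - 1)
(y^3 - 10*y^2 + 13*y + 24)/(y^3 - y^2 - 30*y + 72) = (y^2 - 7*y - 8)/(y^2 + 2*y - 24)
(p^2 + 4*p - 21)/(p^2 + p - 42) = (p - 3)/(p - 6)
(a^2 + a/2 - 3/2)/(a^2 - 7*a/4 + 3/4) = 2*(2*a + 3)/(4*a - 3)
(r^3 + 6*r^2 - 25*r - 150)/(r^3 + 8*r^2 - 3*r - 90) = (r - 5)/(r - 3)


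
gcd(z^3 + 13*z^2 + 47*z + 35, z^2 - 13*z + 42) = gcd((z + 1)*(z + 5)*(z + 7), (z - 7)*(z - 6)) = 1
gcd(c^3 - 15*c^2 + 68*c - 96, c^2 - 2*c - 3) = c - 3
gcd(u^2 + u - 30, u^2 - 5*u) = u - 5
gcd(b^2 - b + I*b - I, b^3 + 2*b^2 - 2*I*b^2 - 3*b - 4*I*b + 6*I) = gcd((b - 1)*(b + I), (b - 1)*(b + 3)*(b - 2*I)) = b - 1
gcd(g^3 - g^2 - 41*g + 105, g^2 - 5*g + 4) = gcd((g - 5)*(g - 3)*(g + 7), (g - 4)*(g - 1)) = 1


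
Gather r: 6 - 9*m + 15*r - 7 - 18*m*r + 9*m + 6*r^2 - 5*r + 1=6*r^2 + r*(10 - 18*m)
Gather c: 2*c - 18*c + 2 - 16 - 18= -16*c - 32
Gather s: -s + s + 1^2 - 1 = 0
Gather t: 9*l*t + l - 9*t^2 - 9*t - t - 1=l - 9*t^2 + t*(9*l - 10) - 1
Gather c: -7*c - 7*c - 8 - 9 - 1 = -14*c - 18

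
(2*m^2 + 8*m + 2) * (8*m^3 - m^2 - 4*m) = 16*m^5 + 62*m^4 - 34*m^2 - 8*m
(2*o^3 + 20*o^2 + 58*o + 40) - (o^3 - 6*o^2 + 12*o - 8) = o^3 + 26*o^2 + 46*o + 48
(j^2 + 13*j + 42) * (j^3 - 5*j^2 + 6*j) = j^5 + 8*j^4 - 17*j^3 - 132*j^2 + 252*j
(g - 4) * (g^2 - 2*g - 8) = g^3 - 6*g^2 + 32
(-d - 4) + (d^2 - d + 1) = d^2 - 2*d - 3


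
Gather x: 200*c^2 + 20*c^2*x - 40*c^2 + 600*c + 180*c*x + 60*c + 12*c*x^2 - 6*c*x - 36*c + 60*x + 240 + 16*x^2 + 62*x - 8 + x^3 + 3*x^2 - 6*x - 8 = 160*c^2 + 624*c + x^3 + x^2*(12*c + 19) + x*(20*c^2 + 174*c + 116) + 224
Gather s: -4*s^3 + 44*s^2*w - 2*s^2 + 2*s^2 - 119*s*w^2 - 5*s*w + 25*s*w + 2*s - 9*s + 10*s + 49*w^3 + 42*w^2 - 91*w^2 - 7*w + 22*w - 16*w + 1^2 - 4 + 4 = -4*s^3 + 44*s^2*w + s*(-119*w^2 + 20*w + 3) + 49*w^3 - 49*w^2 - w + 1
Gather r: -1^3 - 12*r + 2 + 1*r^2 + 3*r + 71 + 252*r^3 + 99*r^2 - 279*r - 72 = 252*r^3 + 100*r^2 - 288*r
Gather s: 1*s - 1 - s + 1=0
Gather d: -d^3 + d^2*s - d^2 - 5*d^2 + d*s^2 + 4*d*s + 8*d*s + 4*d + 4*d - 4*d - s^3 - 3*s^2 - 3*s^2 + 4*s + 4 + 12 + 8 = -d^3 + d^2*(s - 6) + d*(s^2 + 12*s + 4) - s^3 - 6*s^2 + 4*s + 24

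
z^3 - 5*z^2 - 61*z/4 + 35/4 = (z - 7)*(z - 1/2)*(z + 5/2)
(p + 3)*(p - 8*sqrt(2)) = p^2 - 8*sqrt(2)*p + 3*p - 24*sqrt(2)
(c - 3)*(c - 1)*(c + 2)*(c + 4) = c^4 + 2*c^3 - 13*c^2 - 14*c + 24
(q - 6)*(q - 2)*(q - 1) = q^3 - 9*q^2 + 20*q - 12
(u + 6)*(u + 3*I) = u^2 + 6*u + 3*I*u + 18*I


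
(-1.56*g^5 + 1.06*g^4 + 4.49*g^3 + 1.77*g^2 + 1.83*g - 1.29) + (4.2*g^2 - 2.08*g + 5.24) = -1.56*g^5 + 1.06*g^4 + 4.49*g^3 + 5.97*g^2 - 0.25*g + 3.95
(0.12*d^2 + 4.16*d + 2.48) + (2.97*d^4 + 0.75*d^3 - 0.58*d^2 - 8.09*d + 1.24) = 2.97*d^4 + 0.75*d^3 - 0.46*d^2 - 3.93*d + 3.72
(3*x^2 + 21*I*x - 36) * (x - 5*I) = 3*x^3 + 6*I*x^2 + 69*x + 180*I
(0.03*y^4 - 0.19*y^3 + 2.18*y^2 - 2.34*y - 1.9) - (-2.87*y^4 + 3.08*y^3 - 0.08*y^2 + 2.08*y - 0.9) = 2.9*y^4 - 3.27*y^3 + 2.26*y^2 - 4.42*y - 1.0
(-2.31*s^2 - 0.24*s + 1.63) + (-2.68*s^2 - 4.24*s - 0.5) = -4.99*s^2 - 4.48*s + 1.13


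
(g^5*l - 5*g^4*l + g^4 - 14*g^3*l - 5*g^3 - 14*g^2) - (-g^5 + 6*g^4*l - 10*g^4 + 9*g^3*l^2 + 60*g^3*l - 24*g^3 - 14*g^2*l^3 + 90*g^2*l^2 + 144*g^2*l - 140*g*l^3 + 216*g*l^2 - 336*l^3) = g^5*l + g^5 - 11*g^4*l + 11*g^4 - 9*g^3*l^2 - 74*g^3*l + 19*g^3 + 14*g^2*l^3 - 90*g^2*l^2 - 144*g^2*l - 14*g^2 + 140*g*l^3 - 216*g*l^2 + 336*l^3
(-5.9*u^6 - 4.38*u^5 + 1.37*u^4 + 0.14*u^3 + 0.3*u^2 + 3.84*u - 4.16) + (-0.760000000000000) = -5.9*u^6 - 4.38*u^5 + 1.37*u^4 + 0.14*u^3 + 0.3*u^2 + 3.84*u - 4.92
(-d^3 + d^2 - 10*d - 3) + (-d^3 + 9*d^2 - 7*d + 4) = -2*d^3 + 10*d^2 - 17*d + 1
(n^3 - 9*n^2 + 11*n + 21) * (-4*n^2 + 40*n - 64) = -4*n^5 + 76*n^4 - 468*n^3 + 932*n^2 + 136*n - 1344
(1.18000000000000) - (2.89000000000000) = -1.71000000000000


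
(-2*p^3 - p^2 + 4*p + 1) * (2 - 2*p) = 4*p^4 - 2*p^3 - 10*p^2 + 6*p + 2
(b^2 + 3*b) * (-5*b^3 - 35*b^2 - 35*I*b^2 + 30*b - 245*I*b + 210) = -5*b^5 - 50*b^4 - 35*I*b^4 - 75*b^3 - 350*I*b^3 + 300*b^2 - 735*I*b^2 + 630*b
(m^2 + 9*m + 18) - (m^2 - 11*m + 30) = 20*m - 12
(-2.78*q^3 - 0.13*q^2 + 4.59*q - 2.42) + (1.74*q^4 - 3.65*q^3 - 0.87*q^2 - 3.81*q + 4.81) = 1.74*q^4 - 6.43*q^3 - 1.0*q^2 + 0.78*q + 2.39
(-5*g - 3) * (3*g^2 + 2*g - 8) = -15*g^3 - 19*g^2 + 34*g + 24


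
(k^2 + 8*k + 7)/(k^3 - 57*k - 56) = 1/(k - 8)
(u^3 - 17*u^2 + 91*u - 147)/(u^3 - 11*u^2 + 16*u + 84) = (u^2 - 10*u + 21)/(u^2 - 4*u - 12)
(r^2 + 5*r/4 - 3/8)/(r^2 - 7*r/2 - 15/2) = (r - 1/4)/(r - 5)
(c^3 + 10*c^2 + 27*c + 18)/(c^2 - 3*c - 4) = (c^2 + 9*c + 18)/(c - 4)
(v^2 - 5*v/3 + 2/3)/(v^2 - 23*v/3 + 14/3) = (v - 1)/(v - 7)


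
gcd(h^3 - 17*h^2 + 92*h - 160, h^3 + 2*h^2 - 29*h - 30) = h - 5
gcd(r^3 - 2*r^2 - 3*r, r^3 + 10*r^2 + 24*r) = r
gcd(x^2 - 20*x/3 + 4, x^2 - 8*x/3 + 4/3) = x - 2/3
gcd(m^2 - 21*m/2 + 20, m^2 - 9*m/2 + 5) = m - 5/2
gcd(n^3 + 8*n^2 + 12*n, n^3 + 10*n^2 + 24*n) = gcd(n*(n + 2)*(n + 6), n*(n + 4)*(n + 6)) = n^2 + 6*n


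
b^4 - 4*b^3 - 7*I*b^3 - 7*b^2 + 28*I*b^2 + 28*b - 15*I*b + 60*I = (b - 4)*(b - 5*I)*(b - 3*I)*(b + I)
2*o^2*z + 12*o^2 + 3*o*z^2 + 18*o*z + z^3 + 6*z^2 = (o + z)*(2*o + z)*(z + 6)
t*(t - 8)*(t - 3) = t^3 - 11*t^2 + 24*t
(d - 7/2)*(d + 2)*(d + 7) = d^3 + 11*d^2/2 - 35*d/2 - 49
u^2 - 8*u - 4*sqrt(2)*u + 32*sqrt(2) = (u - 8)*(u - 4*sqrt(2))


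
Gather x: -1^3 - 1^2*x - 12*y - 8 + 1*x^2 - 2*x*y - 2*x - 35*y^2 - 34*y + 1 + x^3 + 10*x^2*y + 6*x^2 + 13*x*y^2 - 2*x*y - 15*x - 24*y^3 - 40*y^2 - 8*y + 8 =x^3 + x^2*(10*y + 7) + x*(13*y^2 - 4*y - 18) - 24*y^3 - 75*y^2 - 54*y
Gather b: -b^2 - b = -b^2 - b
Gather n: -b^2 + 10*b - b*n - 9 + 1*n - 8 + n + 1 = -b^2 + 10*b + n*(2 - b) - 16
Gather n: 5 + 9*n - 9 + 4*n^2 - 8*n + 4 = 4*n^2 + n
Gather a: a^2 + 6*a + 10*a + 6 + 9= a^2 + 16*a + 15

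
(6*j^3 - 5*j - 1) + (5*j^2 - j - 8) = 6*j^3 + 5*j^2 - 6*j - 9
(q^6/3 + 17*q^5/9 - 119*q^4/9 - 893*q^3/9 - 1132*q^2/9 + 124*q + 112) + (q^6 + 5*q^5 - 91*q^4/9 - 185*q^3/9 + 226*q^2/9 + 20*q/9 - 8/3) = 4*q^6/3 + 62*q^5/9 - 70*q^4/3 - 1078*q^3/9 - 302*q^2/3 + 1136*q/9 + 328/3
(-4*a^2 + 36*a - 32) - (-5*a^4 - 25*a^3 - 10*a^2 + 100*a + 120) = 5*a^4 + 25*a^3 + 6*a^2 - 64*a - 152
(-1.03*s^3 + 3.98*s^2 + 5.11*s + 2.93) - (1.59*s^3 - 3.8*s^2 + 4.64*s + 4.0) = -2.62*s^3 + 7.78*s^2 + 0.470000000000001*s - 1.07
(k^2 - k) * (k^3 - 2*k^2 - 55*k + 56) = k^5 - 3*k^4 - 53*k^3 + 111*k^2 - 56*k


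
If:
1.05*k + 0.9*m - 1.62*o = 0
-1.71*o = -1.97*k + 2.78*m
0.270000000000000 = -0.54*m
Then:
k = -2.16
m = -0.50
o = -1.68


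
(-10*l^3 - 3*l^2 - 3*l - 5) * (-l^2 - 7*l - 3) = 10*l^5 + 73*l^4 + 54*l^3 + 35*l^2 + 44*l + 15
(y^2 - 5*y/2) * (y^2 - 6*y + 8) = y^4 - 17*y^3/2 + 23*y^2 - 20*y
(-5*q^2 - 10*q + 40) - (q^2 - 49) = -6*q^2 - 10*q + 89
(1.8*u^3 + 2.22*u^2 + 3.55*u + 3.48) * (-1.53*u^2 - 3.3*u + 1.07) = -2.754*u^5 - 9.3366*u^4 - 10.8315*u^3 - 14.664*u^2 - 7.6855*u + 3.7236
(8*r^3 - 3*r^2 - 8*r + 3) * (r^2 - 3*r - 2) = 8*r^5 - 27*r^4 - 15*r^3 + 33*r^2 + 7*r - 6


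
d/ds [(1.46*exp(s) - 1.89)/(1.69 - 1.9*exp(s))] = -1.1236*exp(s)/(1.9*exp(s) - 1.69)^2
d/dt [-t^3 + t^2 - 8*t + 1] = -3*t^2 + 2*t - 8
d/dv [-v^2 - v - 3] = -2*v - 1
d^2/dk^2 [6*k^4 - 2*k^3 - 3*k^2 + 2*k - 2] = 72*k^2 - 12*k - 6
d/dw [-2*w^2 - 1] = -4*w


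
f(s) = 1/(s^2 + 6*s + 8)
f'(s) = (-2*s - 6)/(s^2 + 6*s + 8)^2 = 2*(-s - 3)/(s^2 + 6*s + 8)^2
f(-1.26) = 0.49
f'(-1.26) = -0.85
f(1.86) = 0.04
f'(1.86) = -0.02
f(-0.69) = 0.23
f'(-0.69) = -0.25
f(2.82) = 0.03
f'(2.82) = -0.01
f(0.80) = 0.07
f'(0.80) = -0.04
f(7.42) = 0.01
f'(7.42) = -0.00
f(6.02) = 0.01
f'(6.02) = -0.00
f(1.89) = 0.04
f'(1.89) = -0.02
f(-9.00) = 0.03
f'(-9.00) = 0.01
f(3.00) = 0.03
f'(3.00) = -0.00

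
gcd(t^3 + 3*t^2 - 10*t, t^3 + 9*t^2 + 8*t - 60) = t^2 + 3*t - 10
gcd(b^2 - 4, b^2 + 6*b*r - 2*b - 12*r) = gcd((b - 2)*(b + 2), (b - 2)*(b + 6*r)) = b - 2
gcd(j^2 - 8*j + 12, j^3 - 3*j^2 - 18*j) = j - 6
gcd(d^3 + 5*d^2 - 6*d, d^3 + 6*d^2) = d^2 + 6*d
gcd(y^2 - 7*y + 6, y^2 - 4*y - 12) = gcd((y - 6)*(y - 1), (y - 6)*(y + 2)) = y - 6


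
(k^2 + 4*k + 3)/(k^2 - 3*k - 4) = (k + 3)/(k - 4)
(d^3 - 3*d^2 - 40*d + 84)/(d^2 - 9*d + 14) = d + 6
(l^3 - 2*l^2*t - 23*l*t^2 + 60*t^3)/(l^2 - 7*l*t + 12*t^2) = l + 5*t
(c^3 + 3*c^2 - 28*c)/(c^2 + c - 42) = c*(c - 4)/(c - 6)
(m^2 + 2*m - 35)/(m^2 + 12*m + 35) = (m - 5)/(m + 5)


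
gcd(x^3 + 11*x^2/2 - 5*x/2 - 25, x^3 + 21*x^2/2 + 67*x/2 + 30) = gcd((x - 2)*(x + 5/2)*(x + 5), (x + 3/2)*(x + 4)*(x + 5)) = x + 5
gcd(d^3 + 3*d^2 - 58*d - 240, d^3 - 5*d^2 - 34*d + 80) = d^2 - 3*d - 40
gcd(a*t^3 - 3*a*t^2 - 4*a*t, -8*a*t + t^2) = t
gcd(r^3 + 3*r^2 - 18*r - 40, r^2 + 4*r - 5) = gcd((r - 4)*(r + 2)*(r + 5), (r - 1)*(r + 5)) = r + 5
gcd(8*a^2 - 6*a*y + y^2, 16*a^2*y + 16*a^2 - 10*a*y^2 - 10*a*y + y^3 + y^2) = -2*a + y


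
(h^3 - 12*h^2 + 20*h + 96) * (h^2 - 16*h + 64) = h^5 - 28*h^4 + 276*h^3 - 992*h^2 - 256*h + 6144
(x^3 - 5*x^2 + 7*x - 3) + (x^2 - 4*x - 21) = x^3 - 4*x^2 + 3*x - 24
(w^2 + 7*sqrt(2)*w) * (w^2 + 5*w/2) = w^4 + 5*w^3/2 + 7*sqrt(2)*w^3 + 35*sqrt(2)*w^2/2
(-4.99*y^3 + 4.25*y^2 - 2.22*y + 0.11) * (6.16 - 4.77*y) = 23.8023*y^4 - 51.0109*y^3 + 36.7694*y^2 - 14.1999*y + 0.6776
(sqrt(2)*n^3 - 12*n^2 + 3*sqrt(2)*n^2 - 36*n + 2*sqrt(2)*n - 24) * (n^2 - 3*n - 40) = sqrt(2)*n^5 - 12*n^4 - 47*sqrt(2)*n^3 - 126*sqrt(2)*n^2 + 564*n^2 - 80*sqrt(2)*n + 1512*n + 960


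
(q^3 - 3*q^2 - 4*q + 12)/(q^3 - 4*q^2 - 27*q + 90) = (q^2 - 4)/(q^2 - q - 30)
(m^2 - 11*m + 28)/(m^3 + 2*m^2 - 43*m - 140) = (m - 4)/(m^2 + 9*m + 20)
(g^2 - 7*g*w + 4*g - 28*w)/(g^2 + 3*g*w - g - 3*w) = (g^2 - 7*g*w + 4*g - 28*w)/(g^2 + 3*g*w - g - 3*w)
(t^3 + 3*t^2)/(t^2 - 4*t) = t*(t + 3)/(t - 4)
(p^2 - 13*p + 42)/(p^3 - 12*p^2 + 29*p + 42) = 1/(p + 1)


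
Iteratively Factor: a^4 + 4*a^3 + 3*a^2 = (a + 1)*(a^3 + 3*a^2) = a*(a + 1)*(a^2 + 3*a) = a*(a + 1)*(a + 3)*(a)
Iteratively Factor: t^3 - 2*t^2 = (t)*(t^2 - 2*t) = t*(t - 2)*(t)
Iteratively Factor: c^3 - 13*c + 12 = (c - 3)*(c^2 + 3*c - 4) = (c - 3)*(c - 1)*(c + 4)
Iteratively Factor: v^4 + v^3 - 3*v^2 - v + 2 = (v - 1)*(v^3 + 2*v^2 - v - 2) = (v - 1)^2*(v^2 + 3*v + 2) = (v - 1)^2*(v + 1)*(v + 2)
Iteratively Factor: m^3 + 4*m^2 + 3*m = (m + 1)*(m^2 + 3*m) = m*(m + 1)*(m + 3)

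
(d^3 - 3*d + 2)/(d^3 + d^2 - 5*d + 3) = (d + 2)/(d + 3)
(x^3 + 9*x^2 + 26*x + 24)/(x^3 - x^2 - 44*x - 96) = (x + 2)/(x - 8)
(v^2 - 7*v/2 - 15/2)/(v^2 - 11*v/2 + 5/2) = (2*v + 3)/(2*v - 1)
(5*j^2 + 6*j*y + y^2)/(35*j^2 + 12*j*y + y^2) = (j + y)/(7*j + y)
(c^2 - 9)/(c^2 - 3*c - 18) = (c - 3)/(c - 6)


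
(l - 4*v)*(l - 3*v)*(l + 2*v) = l^3 - 5*l^2*v - 2*l*v^2 + 24*v^3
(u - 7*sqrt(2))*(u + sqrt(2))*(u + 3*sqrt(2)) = u^3 - 3*sqrt(2)*u^2 - 50*u - 42*sqrt(2)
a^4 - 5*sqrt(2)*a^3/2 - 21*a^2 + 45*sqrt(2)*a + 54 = (a - 3*sqrt(2))^2*(a + sqrt(2)/2)*(a + 3*sqrt(2))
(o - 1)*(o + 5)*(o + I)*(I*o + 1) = I*o^4 + 4*I*o^3 - 4*I*o^2 + 4*I*o - 5*I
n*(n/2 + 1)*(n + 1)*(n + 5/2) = n^4/2 + 11*n^3/4 + 19*n^2/4 + 5*n/2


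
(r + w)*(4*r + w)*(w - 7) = 4*r^2*w - 28*r^2 + 5*r*w^2 - 35*r*w + w^3 - 7*w^2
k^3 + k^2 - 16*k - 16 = (k - 4)*(k + 1)*(k + 4)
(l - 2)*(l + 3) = l^2 + l - 6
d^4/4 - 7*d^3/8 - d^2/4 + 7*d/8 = d*(d/4 + 1/4)*(d - 7/2)*(d - 1)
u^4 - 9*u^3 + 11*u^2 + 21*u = u*(u - 7)*(u - 3)*(u + 1)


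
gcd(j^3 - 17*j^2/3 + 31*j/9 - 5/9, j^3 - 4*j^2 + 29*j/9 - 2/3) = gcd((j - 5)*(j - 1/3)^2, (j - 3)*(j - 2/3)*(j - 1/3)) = j - 1/3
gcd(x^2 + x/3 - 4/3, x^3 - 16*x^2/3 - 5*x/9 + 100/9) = x + 4/3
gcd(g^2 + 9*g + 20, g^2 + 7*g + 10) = g + 5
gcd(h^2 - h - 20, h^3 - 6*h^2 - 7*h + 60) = h - 5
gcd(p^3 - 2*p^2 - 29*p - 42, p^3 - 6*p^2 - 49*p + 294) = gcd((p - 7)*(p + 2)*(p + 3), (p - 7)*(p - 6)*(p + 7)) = p - 7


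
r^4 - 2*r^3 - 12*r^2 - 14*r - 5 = (r - 5)*(r + 1)^3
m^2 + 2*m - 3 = (m - 1)*(m + 3)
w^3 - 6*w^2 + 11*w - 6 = (w - 3)*(w - 2)*(w - 1)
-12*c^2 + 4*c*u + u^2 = (-2*c + u)*(6*c + u)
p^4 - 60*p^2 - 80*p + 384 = (p - 8)*(p - 2)*(p + 4)*(p + 6)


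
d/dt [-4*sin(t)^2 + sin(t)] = (1 - 8*sin(t))*cos(t)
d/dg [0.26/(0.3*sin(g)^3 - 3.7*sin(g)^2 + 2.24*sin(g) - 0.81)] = (-0.234*sin(g)^2 + 1.924*sin(g) - 0.5824)*cos(g)/(0.3*sin(g)^3 - 3.7*sin(g)^2 + 2.24*sin(g) - 0.81)^2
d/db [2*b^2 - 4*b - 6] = 4*b - 4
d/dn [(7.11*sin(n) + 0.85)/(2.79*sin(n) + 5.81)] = 38.9376*cos(n)/(2.79*sin(n) + 5.81)^2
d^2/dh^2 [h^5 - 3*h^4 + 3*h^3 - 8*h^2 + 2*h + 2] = 20*h^3 - 36*h^2 + 18*h - 16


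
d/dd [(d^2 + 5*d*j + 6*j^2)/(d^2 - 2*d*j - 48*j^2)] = j*(-7*d^2 - 108*d*j - 228*j^2)/(d^4 - 4*d^3*j - 92*d^2*j^2 + 192*d*j^3 + 2304*j^4)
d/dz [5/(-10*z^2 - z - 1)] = 5*(20*z + 1)/(10*z^2 + z + 1)^2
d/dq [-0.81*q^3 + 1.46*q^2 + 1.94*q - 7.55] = -2.43*q^2 + 2.92*q + 1.94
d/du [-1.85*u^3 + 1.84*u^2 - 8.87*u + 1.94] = -5.55*u^2 + 3.68*u - 8.87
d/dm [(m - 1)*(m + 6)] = 2*m + 5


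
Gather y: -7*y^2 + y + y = -7*y^2 + 2*y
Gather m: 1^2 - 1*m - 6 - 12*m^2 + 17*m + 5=-12*m^2 + 16*m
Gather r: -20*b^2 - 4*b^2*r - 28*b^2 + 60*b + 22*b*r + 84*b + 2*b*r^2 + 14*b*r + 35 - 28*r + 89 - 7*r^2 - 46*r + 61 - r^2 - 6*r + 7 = -48*b^2 + 144*b + r^2*(2*b - 8) + r*(-4*b^2 + 36*b - 80) + 192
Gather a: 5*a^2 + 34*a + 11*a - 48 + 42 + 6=5*a^2 + 45*a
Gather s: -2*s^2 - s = -2*s^2 - s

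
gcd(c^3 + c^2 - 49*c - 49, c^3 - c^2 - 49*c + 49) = c^2 - 49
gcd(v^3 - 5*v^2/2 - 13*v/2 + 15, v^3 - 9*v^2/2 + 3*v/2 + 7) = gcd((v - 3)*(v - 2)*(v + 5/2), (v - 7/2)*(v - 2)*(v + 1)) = v - 2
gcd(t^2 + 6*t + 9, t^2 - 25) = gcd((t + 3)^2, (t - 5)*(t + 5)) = 1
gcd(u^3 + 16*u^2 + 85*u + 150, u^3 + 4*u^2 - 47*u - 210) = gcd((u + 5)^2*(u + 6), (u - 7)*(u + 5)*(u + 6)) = u^2 + 11*u + 30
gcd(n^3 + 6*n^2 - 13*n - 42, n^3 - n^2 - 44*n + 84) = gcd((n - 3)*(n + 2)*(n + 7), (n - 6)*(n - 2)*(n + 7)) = n + 7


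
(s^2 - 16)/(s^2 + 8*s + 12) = (s^2 - 16)/(s^2 + 8*s + 12)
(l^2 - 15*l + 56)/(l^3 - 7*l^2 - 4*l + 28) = (l - 8)/(l^2 - 4)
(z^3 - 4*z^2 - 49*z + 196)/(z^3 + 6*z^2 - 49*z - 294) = (z - 4)/(z + 6)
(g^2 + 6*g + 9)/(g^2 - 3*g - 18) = (g + 3)/(g - 6)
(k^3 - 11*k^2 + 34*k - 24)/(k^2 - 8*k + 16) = (k^2 - 7*k + 6)/(k - 4)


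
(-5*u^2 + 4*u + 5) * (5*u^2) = -25*u^4 + 20*u^3 + 25*u^2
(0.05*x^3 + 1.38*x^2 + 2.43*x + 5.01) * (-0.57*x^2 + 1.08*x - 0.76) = -0.0285*x^5 - 0.7326*x^4 + 0.0672999999999999*x^3 - 1.2801*x^2 + 3.564*x - 3.8076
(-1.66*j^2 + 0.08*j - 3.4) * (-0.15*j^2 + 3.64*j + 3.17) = 0.249*j^4 - 6.0544*j^3 - 4.461*j^2 - 12.1224*j - 10.778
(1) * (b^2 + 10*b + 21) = b^2 + 10*b + 21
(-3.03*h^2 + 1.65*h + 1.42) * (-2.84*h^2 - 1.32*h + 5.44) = 8.6052*h^4 - 0.6864*h^3 - 22.694*h^2 + 7.1016*h + 7.7248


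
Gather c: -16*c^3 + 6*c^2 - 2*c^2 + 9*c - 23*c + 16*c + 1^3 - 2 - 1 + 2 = -16*c^3 + 4*c^2 + 2*c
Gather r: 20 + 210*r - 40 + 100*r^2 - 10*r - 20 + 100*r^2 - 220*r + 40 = 200*r^2 - 20*r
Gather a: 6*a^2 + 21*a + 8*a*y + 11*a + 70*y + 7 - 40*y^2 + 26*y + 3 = 6*a^2 + a*(8*y + 32) - 40*y^2 + 96*y + 10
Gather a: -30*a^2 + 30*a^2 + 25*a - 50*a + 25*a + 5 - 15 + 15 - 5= 0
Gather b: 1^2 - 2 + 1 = 0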